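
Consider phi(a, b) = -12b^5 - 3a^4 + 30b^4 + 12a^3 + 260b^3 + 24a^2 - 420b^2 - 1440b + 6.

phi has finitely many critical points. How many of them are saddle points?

phi separates as a function of a plus a function of b, so ∇phi=0 decouples.
∂phi/∂a = -12a(a - 4)(a + 1) = 0 at a ∈ {-1, 0, 4}; ∂phi/∂b = -60(b - 4)(b - 2)(b + 1)(b + 3) = 0 at b ∈ {-3, -1, 2, 4}.
The Hessian is diagonal: diag(phi_aa, phi_bb). Second derivatives: phi_aa(-1)=-60, phi_aa(0)=48, phi_aa(4)=-240; phi_bb(-3)=4200, phi_bb(-1)=-1800, phi_bb(2)=1800, phi_bb(4)=-4200.
Saddle points occur where the two diagonal entries have opposite signs: (-1, -3), (-1, 2), (0, -1), (0, 4), (4, -3), (4, 2). Count: 6.

6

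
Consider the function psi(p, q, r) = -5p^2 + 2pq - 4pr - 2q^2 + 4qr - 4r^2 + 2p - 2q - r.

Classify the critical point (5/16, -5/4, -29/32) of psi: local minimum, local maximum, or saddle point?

The Hessian is constant: H = [[-10, 2, -4], [2, -4, 4], [-4, 4, -8]].
Leading principal minors: Δ₁ = -10, Δ₂ = 36, Δ₃ = -128.
The minors alternate sign starting negative (−, +, −), so H is negative definite: a local maximum.

local maximum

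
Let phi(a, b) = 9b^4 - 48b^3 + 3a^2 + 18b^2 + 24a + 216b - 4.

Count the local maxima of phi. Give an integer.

0

phi separates as a function of a plus a function of b, so ∇phi=0 decouples.
∂phi/∂a = 6(a + 4) = 0 at a ∈ {-4}; ∂phi/∂b = 36(b - 3)(b - 2)(b + 1) = 0 at b ∈ {-1, 2, 3}.
The Hessian is diagonal: diag(phi_aa, phi_bb). Second derivatives: phi_aa(-4)=6; phi_bb(-1)=432, phi_bb(2)=-108, phi_bb(3)=144.
Local maxima occur where both diagonal entries negative: none. Count: 0.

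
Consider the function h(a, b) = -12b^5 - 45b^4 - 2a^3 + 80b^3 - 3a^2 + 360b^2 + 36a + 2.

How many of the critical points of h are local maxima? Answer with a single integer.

h separates as a function of a plus a function of b, so ∇h=0 decouples.
∂h/∂a = -6(a - 2)(a + 3) = 0 at a ∈ {-3, 2}; ∂h/∂b = -60b(b - 2)(b + 2)(b + 3) = 0 at b ∈ {-3, -2, 0, 2}.
The Hessian is diagonal: diag(h_aa, h_bb). Second derivatives: h_aa(-3)=30, h_aa(2)=-30; h_bb(-3)=900, h_bb(-2)=-480, h_bb(0)=720, h_bb(2)=-2400.
Local maxima occur where both diagonal entries negative: (2, -2), (2, 2). Count: 2.

2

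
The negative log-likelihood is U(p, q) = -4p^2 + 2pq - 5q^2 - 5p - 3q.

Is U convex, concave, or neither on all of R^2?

concave

U is quadratic, so its Hessian is the constant matrix H = [[-8, 2], [2, -10]].
det(H) = 76, tr(H) = -18.
det(H) > 0 and tr(H) < 0, so H is negative definite everywhere: concave.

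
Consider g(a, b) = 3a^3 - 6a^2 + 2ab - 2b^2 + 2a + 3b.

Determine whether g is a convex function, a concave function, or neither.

The term 3a^3 is cubic, so the Hessian is not constant.
∂²g/∂a² = 18a - 12, which takes both signs as a varies (negative for sufficiently negative a). A diagonal entry of the Hessian changing sign means the Hessian is neither positive- nor negative-semidefinite on all of R^2.

neither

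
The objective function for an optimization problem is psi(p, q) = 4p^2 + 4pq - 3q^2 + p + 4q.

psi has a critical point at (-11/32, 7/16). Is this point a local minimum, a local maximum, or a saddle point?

saddle point

The Hessian of psi is constant: H = [[8, 4], [4, -6]].
det(H) = 8·(-6) − 4² = -64.
Since det(H) < 0, H is indefinite and the critical point is a saddle point.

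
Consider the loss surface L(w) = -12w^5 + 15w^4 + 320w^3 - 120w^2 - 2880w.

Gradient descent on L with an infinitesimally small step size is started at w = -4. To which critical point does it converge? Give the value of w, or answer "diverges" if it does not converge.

-3

L'(w) = -60(w - 4)(w - 2)(w + 2)(w + 3), so L'(-4) = -5760.
Gradient descent moves in the -L' direction, i.e. w is increasing.
The nearest critical point in that direction is w = -3, where L'' = 2100 > 0 (a local minimum). The iterate converges there.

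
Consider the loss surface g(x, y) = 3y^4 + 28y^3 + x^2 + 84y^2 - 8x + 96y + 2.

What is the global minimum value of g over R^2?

-78

g(x,y) separates as P(x) + Q(y) + 2, so its minimum is min P + min Q + 2.
P'(x) = 2x - 8 vanishes at x ∈ {4}; Q'(y) = 12(y + 1)(y + 2)(y + 4) vanishes at y ∈ {-4, -2, -1}.
Local minima of P (where P''>0): P(4)=-16. Local minima of Q: Q(-4)=-64, Q(-1)=-37.
So the global minimum of g is P(4) + Q(-4) + 2 = -16 − 64 + 2 = -78, attained at (4, -4).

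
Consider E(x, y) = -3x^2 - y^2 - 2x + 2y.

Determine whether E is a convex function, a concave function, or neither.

E is quadratic, so its Hessian is the constant matrix H = [[-6, 0], [0, -2]].
det(H) = 12, tr(H) = -8.
det(H) > 0 and tr(H) < 0, so H is negative definite everywhere: concave.

concave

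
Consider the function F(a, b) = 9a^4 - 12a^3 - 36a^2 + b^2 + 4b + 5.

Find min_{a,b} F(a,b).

F(a,b) separates as P(a) + Q(b) + 5, so its minimum is min P + min Q + 5.
P'(a) = 36a(a - 2)(a + 1) vanishes at a ∈ {-1, 0, 2}; Q'(b) = 2b + 4 vanishes at b ∈ {-2}.
Local minima of P (where P''>0): P(-1)=-15, P(2)=-96. Local minima of Q: Q(-2)=-4.
So the global minimum of F is P(2) + Q(-2) + 5 = -96 − 4 + 5 = -95, attained at (2, -2).

-95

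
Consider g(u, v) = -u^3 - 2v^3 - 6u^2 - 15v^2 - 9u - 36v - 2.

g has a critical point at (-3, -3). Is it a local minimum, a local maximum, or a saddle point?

local minimum

The mixed partial ∂²g/∂u∂v is 0, so the Hessian at any point is diag(g_uu, g_vv) = diag(-6(u + 2), -6(2v + 5)).
At (-3, -3): H = diag(6, 6).
Both eigenvalues are positive, so H is positive definite: a local minimum.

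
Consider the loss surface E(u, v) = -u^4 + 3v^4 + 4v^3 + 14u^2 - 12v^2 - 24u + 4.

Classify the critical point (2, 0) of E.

local maximum

The mixed partial ∂²E/∂u∂v is 0, so the Hessian at any point is diag(E_uu, E_vv) = diag(4(-3u^2 + 7), 12(3v^2 + 2v - 2)).
At (2, 0): H = diag(-20, -24).
Both eigenvalues are negative, so H is negative definite: a local maximum.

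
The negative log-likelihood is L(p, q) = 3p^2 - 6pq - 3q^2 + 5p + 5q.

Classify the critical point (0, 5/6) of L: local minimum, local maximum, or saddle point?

saddle point

The Hessian of L is constant: H = [[6, -6], [-6, -6]].
det(H) = 6·(-6) − (-6)² = -72.
Since det(H) < 0, H is indefinite and the critical point is a saddle point.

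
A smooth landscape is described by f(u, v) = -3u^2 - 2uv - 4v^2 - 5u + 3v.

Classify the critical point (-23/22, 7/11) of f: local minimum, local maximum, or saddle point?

The Hessian of f is constant: H = [[-6, -2], [-2, -8]].
det(H) = (-6)·(-8) − (-2)² = 44.
det(H) > 0 and tr(H) = -14 < 0, so H is negative definite and the point is a local maximum.

local maximum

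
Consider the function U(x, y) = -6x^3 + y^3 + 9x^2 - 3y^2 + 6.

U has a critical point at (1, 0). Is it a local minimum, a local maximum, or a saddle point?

The mixed partial ∂²U/∂x∂y is 0, so the Hessian at any point is diag(U_xx, U_yy) = diag(18(-2x + 1), 6(y - 1)).
At (1, 0): H = diag(-18, -6).
Both eigenvalues are negative, so H is negative definite: a local maximum.

local maximum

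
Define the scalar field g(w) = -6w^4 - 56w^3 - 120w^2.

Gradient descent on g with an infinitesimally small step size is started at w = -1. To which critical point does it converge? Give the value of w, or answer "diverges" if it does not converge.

g'(w) = -24w(w + 2)(w + 5), so g'(-1) = 96.
Gradient descent moves in the -g' direction, i.e. w is decreasing.
The nearest critical point in that direction is w = -2, where g'' = 144 > 0 (a local minimum). The iterate converges there.

-2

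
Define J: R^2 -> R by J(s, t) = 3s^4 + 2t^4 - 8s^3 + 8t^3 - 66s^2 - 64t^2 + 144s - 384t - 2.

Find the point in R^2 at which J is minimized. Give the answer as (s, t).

(-3, 4)

J(s,t) separates as P(s) + Q(t) − 2, so its minimum is min P + min Q − 2.
P'(s) = 12(s - 4)(s - 1)(s + 3) vanishes at s ∈ {-3, 1, 4}; Q'(t) = 8(t - 4)(t + 3)(t + 4) vanishes at t ∈ {-4, -3, 4}.
Local minima of P (where P''>0): P(-3)=-567, P(4)=-224. Local minima of Q: Q(-4)=512, Q(4)=-1536.
So the global minimum of J is P(-3) + Q(4) − 2 = -567 − 1536 − 2 = -2105, attained at (-3, 4).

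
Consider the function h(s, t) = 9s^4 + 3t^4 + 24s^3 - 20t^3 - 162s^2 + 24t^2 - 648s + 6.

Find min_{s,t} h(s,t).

h(s,t) separates as P(s) + Q(t) + 6, so its minimum is min P + min Q + 6.
P'(s) = 36(s - 3)(s + 2)(s + 3) vanishes at s ∈ {-3, -2, 3}; Q'(t) = 12t(t - 4)(t - 1) vanishes at t ∈ {0, 1, 4}.
Local minima of P (where P''>0): P(-3)=567, P(3)=-2025. Local minima of Q: Q(0)=0, Q(4)=-128.
So the global minimum of h is P(3) + Q(4) + 6 = -2025 − 128 + 6 = -2147, attained at (3, 4).

-2147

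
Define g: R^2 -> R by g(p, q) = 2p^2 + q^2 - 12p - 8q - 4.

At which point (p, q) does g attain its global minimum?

(3, 4)

g(p,q) separates as A(p) + B(q) − 4, so its minimum is min A + min B − 4.
A'(p) = 4p - 12 vanishes at p ∈ {3}; B'(q) = 2q - 8 vanishes at q ∈ {4}.
Local minima of A (where A''>0): A(3)=-18. Local minima of B: B(4)=-16.
So the global minimum of g is A(3) + B(4) − 4 = -18 − 16 − 4 = -38, attained at (3, 4).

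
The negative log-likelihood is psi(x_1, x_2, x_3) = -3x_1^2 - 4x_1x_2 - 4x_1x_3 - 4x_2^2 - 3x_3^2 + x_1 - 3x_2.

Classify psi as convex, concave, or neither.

psi is quadratic, so its Hessian is the constant matrix H = [[-6, -4, -4], [-4, -8, 0], [-4, 0, -6]].
Leading principal minors: -6, 32, -64.
Signs alternate −, +, − ⇒ H ≺ 0 ⇒ concave.

concave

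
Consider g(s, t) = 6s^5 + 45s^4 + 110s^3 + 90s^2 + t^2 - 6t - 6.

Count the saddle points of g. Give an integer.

g separates as a function of s plus a function of t, so ∇g=0 decouples.
∂g/∂s = 30s(s + 1)(s + 2)(s + 3) = 0 at s ∈ {-3, -2, -1, 0}; ∂g/∂t = 2(t - 3) = 0 at t ∈ {3}.
The Hessian is diagonal: diag(g_ss, g_tt). Second derivatives: g_ss(-3)=-180, g_ss(-2)=60, g_ss(-1)=-60, g_ss(0)=180; g_tt(3)=2.
Saddle points occur where the two diagonal entries have opposite signs: (-3, 3), (-1, 3). Count: 2.

2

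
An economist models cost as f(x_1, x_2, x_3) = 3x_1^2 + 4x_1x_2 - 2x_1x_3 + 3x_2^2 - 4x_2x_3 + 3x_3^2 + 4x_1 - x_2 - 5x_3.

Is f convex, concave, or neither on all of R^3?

convex

f is quadratic, so its Hessian is the constant matrix H = [[6, 4, -2], [4, 6, -4], [-2, -4, 6]].
Leading principal minors: 6, 20, 64.
All positive ⇒ H ≻ 0 ⇒ convex.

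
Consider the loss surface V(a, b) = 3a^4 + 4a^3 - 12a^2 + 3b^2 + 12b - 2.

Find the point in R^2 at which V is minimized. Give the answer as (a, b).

V(a,b) separates as P(a) + Q(b) − 2, so its minimum is min P + min Q − 2.
P'(a) = 12a(a - 1)(a + 2) vanishes at a ∈ {-2, 0, 1}; Q'(b) = 6b + 12 vanishes at b ∈ {-2}.
Local minima of P (where P''>0): P(-2)=-32, P(1)=-5. Local minima of Q: Q(-2)=-12.
So the global minimum of V is P(-2) + Q(-2) − 2 = -32 − 12 − 2 = -46, attained at (-2, -2).

(-2, -2)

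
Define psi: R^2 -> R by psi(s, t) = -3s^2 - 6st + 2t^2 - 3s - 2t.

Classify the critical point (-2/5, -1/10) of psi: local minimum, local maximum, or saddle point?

saddle point

The Hessian of psi is constant: H = [[-6, -6], [-6, 4]].
det(H) = (-6)·4 − (-6)² = -60.
Since det(H) < 0, H is indefinite and the critical point is a saddle point.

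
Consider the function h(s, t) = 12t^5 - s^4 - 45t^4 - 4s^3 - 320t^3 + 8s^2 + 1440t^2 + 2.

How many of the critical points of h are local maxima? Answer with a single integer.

4

h separates as a function of s plus a function of t, so ∇h=0 decouples.
∂h/∂s = -4s(s - 1)(s + 4) = 0 at s ∈ {-4, 0, 1}; ∂h/∂t = 60t(t - 4)(t - 3)(t + 4) = 0 at t ∈ {-4, 0, 3, 4}.
The Hessian is diagonal: diag(h_ss, h_tt). Second derivatives: h_ss(-4)=-80, h_ss(0)=16, h_ss(1)=-20; h_tt(-4)=-13440, h_tt(0)=2880, h_tt(3)=-1260, h_tt(4)=1920.
Local maxima occur where both diagonal entries negative: (-4, -4), (-4, 3), (1, -4), (1, 3). Count: 4.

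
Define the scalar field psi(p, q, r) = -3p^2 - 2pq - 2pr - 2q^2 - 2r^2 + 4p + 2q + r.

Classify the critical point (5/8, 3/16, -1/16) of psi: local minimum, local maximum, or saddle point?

local maximum

The Hessian is constant: H = [[-6, -2, -2], [-2, -4, 0], [-2, 0, -4]].
Leading principal minors: Δ₁ = -6, Δ₂ = 20, Δ₃ = -64.
The minors alternate sign starting negative (−, +, −), so H is negative definite: a local maximum.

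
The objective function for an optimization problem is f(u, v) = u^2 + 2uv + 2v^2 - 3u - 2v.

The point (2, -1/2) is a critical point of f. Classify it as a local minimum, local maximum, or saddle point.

local minimum

The Hessian of f is constant: H = [[2, 2], [2, 4]].
det(H) = 2·4 − 2² = 4.
det(H) > 0 and tr(H) = 6 > 0, so H is positive definite and the point is a local minimum.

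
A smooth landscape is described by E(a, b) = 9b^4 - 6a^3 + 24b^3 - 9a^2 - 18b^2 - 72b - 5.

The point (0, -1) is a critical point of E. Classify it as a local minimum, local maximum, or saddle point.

local maximum

The mixed partial ∂²E/∂a∂b is 0, so the Hessian at any point is diag(E_aa, E_bb) = diag(-18(2a + 1), 36(3b^2 + 4b - 1)).
At (0, -1): H = diag(-18, -72).
Both eigenvalues are negative, so H is negative definite: a local maximum.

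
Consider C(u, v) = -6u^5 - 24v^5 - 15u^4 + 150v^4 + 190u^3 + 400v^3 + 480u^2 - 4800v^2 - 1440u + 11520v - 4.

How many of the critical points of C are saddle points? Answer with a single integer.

C separates as a function of u plus a function of v, so ∇C=0 decouples.
∂C/∂u = -30(u - 4)(u - 1)(u + 3)(u + 4) = 0 at u ∈ {-4, -3, 1, 4}; ∂C/∂v = -120(v - 4)(v - 3)(v - 2)(v + 4) = 0 at v ∈ {-4, 2, 3, 4}.
The Hessian is diagonal: diag(C_uu, C_vv). Second derivatives: C_uu(-4)=1200, C_uu(-3)=-840, C_uu(1)=1800, C_uu(4)=-5040; C_vv(-4)=40320, C_vv(2)=-1440, C_vv(3)=840, C_vv(4)=-1920.
Saddle points occur where the two diagonal entries have opposite signs: (-4, 2), (-4, 4), (-3, -4), (-3, 3), (1, 2), (1, 4), (4, -4), (4, 3). Count: 8.

8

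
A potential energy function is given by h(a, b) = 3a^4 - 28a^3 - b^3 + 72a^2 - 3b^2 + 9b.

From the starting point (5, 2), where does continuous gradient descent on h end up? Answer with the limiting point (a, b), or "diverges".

h is separable, so gradient descent decouples: a follows -∂h/∂a, b follows -∂h/∂b.
∂h/∂a = 12a(a - 4)(a - 3); at a=5 this is 120, so a decreases.
∂h/∂b = -3(b - 1)(b + 3); at b=2 this is -15, so b increases.
The b-coordinate has no critical point in that direction and runs off to infinity.

diverges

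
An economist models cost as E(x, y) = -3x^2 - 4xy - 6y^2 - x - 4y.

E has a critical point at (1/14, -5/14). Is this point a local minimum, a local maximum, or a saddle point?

local maximum

The Hessian of E is constant: H = [[-6, -4], [-4, -12]].
det(H) = (-6)·(-12) − (-4)² = 56.
det(H) > 0 and tr(H) = -18 < 0, so H is negative definite and the point is a local maximum.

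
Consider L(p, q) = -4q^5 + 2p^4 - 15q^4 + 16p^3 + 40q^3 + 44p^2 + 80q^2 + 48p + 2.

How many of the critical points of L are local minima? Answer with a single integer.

4

L separates as a function of p plus a function of q, so ∇L=0 decouples.
∂L/∂p = 8(p + 1)(p + 2)(p + 3) = 0 at p ∈ {-3, -2, -1}; ∂L/∂q = -20q(q - 2)(q + 1)(q + 4) = 0 at q ∈ {-4, -1, 0, 2}.
The Hessian is diagonal: diag(L_pp, L_qq). Second derivatives: L_pp(-3)=16, L_pp(-2)=-8, L_pp(-1)=16; L_qq(-4)=1440, L_qq(-1)=-180, L_qq(0)=160, L_qq(2)=-720.
Local minima occur where both diagonal entries positive: (-3, -4), (-3, 0), (-1, -4), (-1, 0). Count: 4.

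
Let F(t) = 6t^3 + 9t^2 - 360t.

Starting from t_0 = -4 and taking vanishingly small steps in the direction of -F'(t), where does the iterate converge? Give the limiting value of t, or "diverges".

4

F'(t) = 18(t - 4)(t + 5), so F'(-4) = -144.
Gradient descent moves in the -F' direction, i.e. t is increasing.
The nearest critical point in that direction is t = 4, where F'' = 162 > 0 (a local minimum). The iterate converges there.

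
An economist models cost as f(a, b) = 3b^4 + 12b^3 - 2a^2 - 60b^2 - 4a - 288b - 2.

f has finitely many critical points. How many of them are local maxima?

1

f separates as a function of a plus a function of b, so ∇f=0 decouples.
∂f/∂a = -4(a + 1) = 0 at a ∈ {-1}; ∂f/∂b = 12(b - 3)(b + 2)(b + 4) = 0 at b ∈ {-4, -2, 3}.
The Hessian is diagonal: diag(f_aa, f_bb). Second derivatives: f_aa(-1)=-4; f_bb(-4)=168, f_bb(-2)=-120, f_bb(3)=420.
Local maxima occur where both diagonal entries negative: (-1, -2). Count: 1.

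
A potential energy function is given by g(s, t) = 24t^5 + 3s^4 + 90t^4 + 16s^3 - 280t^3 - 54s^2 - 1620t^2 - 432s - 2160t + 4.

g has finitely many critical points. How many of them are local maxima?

g separates as a function of s plus a function of t, so ∇g=0 decouples.
∂g/∂s = 12(s - 3)(s + 3)(s + 4) = 0 at s ∈ {-4, -3, 3}; ∂g/∂t = 120(t - 3)(t + 1)(t + 2)(t + 3) = 0 at t ∈ {-3, -2, -1, 3}.
The Hessian is diagonal: diag(g_ss, g_tt). Second derivatives: g_ss(-4)=84, g_ss(-3)=-72, g_ss(3)=504; g_tt(-3)=-1440, g_tt(-2)=600, g_tt(-1)=-960, g_tt(3)=14400.
Local maxima occur where both diagonal entries negative: (-3, -3), (-3, -1). Count: 2.

2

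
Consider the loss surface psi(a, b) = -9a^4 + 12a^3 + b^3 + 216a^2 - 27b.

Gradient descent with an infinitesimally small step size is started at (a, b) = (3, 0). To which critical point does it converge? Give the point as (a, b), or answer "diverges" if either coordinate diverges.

psi is separable, so gradient descent decouples: a follows -∂psi/∂a, b follows -∂psi/∂b.
∂psi/∂a = -36a(a - 4)(a + 3); at a=3 this is 648, so a decreases.
∂psi/∂b = 3(b - 3)(b + 3); at b=0 this is -27, so b increases.
a converges to its nearest critical value 0 (a local min of the a-part); b converges to 3. The iterate converges to (0, 3).

(0, 3)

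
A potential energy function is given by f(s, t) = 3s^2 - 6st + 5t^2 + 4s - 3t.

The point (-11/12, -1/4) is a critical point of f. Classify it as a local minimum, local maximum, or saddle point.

local minimum

The Hessian of f is constant: H = [[6, -6], [-6, 10]].
det(H) = 6·10 − (-6)² = 24.
det(H) > 0 and tr(H) = 16 > 0, so H is positive definite and the point is a local minimum.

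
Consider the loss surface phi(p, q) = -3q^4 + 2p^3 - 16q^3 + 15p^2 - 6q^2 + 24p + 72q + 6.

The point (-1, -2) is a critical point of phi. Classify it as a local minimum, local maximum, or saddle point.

The mixed partial ∂²phi/∂p∂q is 0, so the Hessian at any point is diag(phi_pp, phi_qq) = diag(6(2p + 5), -12(3q^2 + 8q + 1)).
At (-1, -2): H = diag(18, 36).
Both eigenvalues are positive, so H is positive definite: a local minimum.

local minimum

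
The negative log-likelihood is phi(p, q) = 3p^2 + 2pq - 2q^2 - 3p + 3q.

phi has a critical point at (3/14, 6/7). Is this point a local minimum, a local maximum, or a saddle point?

saddle point

The Hessian of phi is constant: H = [[6, 2], [2, -4]].
det(H) = 6·(-4) − 2² = -28.
Since det(H) < 0, H is indefinite and the critical point is a saddle point.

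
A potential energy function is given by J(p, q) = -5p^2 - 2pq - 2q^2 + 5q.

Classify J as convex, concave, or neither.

concave

J is quadratic, so its Hessian is the constant matrix H = [[-10, -2], [-2, -4]].
det(H) = 36, tr(H) = -14.
det(H) > 0 and tr(H) < 0, so H is negative definite everywhere: concave.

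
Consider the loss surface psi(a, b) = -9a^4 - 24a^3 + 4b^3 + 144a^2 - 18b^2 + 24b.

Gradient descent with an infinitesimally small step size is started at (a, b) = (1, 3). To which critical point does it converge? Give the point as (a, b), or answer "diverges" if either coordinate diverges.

psi is separable, so gradient descent decouples: a follows -∂psi/∂a, b follows -∂psi/∂b.
∂psi/∂a = -36a(a - 2)(a + 4); at a=1 this is 180, so a decreases.
∂psi/∂b = 12(b - 2)(b - 1); at b=3 this is 24, so b decreases.
a converges to its nearest critical value 0 (a local min of the a-part); b converges to 2. The iterate converges to (0, 2).

(0, 2)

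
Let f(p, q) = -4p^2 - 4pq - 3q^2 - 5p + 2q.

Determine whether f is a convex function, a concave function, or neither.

concave

f is quadratic, so its Hessian is the constant matrix H = [[-8, -4], [-4, -6]].
det(H) = 32, tr(H) = -14.
det(H) > 0 and tr(H) < 0, so H is negative definite everywhere: concave.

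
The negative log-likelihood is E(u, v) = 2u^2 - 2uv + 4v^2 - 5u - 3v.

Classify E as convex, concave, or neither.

E is quadratic, so its Hessian is the constant matrix H = [[4, -2], [-2, 8]].
det(H) = 28, tr(H) = 12.
det(H) > 0 and tr(H) > 0, so H is positive definite everywhere: convex.

convex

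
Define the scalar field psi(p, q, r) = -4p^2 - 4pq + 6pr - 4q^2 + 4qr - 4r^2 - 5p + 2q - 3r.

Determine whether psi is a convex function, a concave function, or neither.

concave

psi is quadratic, so its Hessian is the constant matrix H = [[-8, -4, 6], [-4, -8, 4], [6, 4, -8]].
Leading principal minors: -8, 48, -160.
Signs alternate −, +, − ⇒ H ≺ 0 ⇒ concave.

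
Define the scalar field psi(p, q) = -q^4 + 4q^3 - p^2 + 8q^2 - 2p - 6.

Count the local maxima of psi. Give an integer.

psi separates as a function of p plus a function of q, so ∇psi=0 decouples.
∂psi/∂p = -2(p + 1) = 0 at p ∈ {-1}; ∂psi/∂q = -4q(q - 4)(q + 1) = 0 at q ∈ {-1, 0, 4}.
The Hessian is diagonal: diag(psi_pp, psi_qq). Second derivatives: psi_pp(-1)=-2; psi_qq(-1)=-20, psi_qq(0)=16, psi_qq(4)=-80.
Local maxima occur where both diagonal entries negative: (-1, -1), (-1, 4). Count: 2.

2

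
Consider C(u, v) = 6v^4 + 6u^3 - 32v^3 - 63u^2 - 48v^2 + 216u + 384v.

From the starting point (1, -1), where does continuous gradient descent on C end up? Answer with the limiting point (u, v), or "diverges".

C is separable, so gradient descent decouples: u follows -∂C/∂u, v follows -∂C/∂v.
∂C/∂u = 18(u - 4)(u - 3); at u=1 this is 108, so u decreases.
∂C/∂v = 24(v - 4)(v - 2)(v + 2); at v=-1 this is 360, so v decreases.
The u-coordinate has no critical point in that direction and runs off to infinity.

diverges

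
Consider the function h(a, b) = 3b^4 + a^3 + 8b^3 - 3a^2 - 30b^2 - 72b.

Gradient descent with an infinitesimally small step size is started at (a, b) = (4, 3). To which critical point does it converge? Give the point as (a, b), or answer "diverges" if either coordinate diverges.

(2, 2)

h is separable, so gradient descent decouples: a follows -∂h/∂a, b follows -∂h/∂b.
∂h/∂a = 3a(a - 2); at a=4 this is 24, so a decreases.
∂h/∂b = 12(b - 2)(b + 1)(b + 3); at b=3 this is 288, so b decreases.
a converges to its nearest critical value 2 (a local min of the a-part); b converges to 2. The iterate converges to (2, 2).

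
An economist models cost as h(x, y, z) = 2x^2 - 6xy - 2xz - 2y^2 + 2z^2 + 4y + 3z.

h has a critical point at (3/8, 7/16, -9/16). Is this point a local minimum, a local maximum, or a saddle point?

saddle point

The Hessian is constant: H = [[4, -6, -2], [-6, -4, 0], [-2, 0, 4]].
Leading principal minors: Δ₁ = 4, Δ₂ = -52, Δ₃ = -192.
The minors fit neither the all-positive nor the alternating-sign pattern, so H is indefinite: a saddle point.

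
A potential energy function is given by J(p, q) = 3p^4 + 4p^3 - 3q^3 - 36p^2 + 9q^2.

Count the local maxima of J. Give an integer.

1

J separates as a function of p plus a function of q, so ∇J=0 decouples.
∂J/∂p = 12p(p - 2)(p + 3) = 0 at p ∈ {-3, 0, 2}; ∂J/∂q = -9q(q - 2) = 0 at q ∈ {0, 2}.
The Hessian is diagonal: diag(J_pp, J_qq). Second derivatives: J_pp(-3)=180, J_pp(0)=-72, J_pp(2)=120; J_qq(0)=18, J_qq(2)=-18.
Local maxima occur where both diagonal entries negative: (0, 2). Count: 1.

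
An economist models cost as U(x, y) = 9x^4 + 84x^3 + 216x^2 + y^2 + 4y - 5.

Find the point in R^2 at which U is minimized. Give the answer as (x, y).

U(x,y) separates as P(x) + Q(y) − 5, so its minimum is min P + min Q − 5.
P'(x) = 36x(x + 3)(x + 4) vanishes at x ∈ {-4, -3, 0}; Q'(y) = 2y + 4 vanishes at y ∈ {-2}.
Local minima of P (where P''>0): P(-4)=384, P(0)=0. Local minima of Q: Q(-2)=-4.
So the global minimum of U is P(0) + Q(-2) − 5 = 0 − 4 − 5 = -9, attained at (0, -2).

(0, -2)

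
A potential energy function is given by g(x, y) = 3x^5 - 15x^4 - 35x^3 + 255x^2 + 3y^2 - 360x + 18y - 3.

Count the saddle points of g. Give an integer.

2

g separates as a function of x plus a function of y, so ∇g=0 decouples.
∂g/∂x = 15(x - 4)(x - 2)(x - 1)(x + 3) = 0 at x ∈ {-3, 1, 2, 4}; ∂g/∂y = 6(y + 3) = 0 at y ∈ {-3}.
The Hessian is diagonal: diag(g_xx, g_yy). Second derivatives: g_xx(-3)=-2100, g_xx(1)=180, g_xx(2)=-150, g_xx(4)=630; g_yy(-3)=6.
Saddle points occur where the two diagonal entries have opposite signs: (-3, -3), (2, -3). Count: 2.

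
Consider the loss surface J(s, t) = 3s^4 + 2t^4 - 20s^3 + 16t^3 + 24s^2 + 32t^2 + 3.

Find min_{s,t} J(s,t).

J(s,t) separates as P(s) + Q(t) + 3, so its minimum is min P + min Q + 3.
P'(s) = 12s(s - 4)(s - 1) vanishes at s ∈ {0, 1, 4}; Q'(t) = 8t(t + 2)(t + 4) vanishes at t ∈ {-4, -2, 0}.
Local minima of P (where P''>0): P(0)=0, P(4)=-128. Local minima of Q: Q(-4)=0, Q(0)=0.
So the global minimum of J is P(4) + Q(-4) + 3 = -128 + 0 + 3 = -125, attained at (4, -4).

-125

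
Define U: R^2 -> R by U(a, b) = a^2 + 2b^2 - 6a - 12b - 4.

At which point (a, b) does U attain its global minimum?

(3, 3)

U(a,b) separates as P(a) + Q(b) − 4, so its minimum is min P + min Q − 4.
P'(a) = 2a - 6 vanishes at a ∈ {3}; Q'(b) = 4b - 12 vanishes at b ∈ {3}.
Local minima of P (where P''>0): P(3)=-9. Local minima of Q: Q(3)=-18.
So the global minimum of U is P(3) + Q(3) − 4 = -9 − 18 − 4 = -31, attained at (3, 3).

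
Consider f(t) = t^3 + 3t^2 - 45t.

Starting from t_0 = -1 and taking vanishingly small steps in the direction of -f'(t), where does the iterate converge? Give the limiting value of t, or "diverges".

3

f'(t) = 3(t - 3)(t + 5), so f'(-1) = -48.
Gradient descent moves in the -f' direction, i.e. t is increasing.
The nearest critical point in that direction is t = 3, where f'' = 24 > 0 (a local minimum). The iterate converges there.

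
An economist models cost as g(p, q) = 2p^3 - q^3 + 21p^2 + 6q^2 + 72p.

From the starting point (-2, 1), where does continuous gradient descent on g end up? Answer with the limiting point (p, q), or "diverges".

(-3, 0)

g is separable, so gradient descent decouples: p follows -∂g/∂p, q follows -∂g/∂q.
∂g/∂p = 6(p + 3)(p + 4); at p=-2 this is 12, so p decreases.
∂g/∂q = -3q(q - 4); at q=1 this is 9, so q decreases.
p converges to its nearest critical value -3 (a local min of the p-part); q converges to 0. The iterate converges to (-3, 0).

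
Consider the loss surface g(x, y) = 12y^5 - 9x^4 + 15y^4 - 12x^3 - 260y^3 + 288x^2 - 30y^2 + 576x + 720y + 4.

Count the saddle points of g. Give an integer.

g separates as a function of x plus a function of y, so ∇g=0 decouples.
∂g/∂x = -36(x - 4)(x + 1)(x + 4) = 0 at x ∈ {-4, -1, 4}; ∂g/∂y = 60(y - 3)(y - 1)(y + 1)(y + 4) = 0 at y ∈ {-4, -1, 1, 3}.
The Hessian is diagonal: diag(g_xx, g_yy). Second derivatives: g_xx(-4)=-864, g_xx(-1)=540, g_xx(4)=-1440; g_yy(-4)=-6300, g_yy(-1)=1440, g_yy(1)=-1200, g_yy(3)=3360.
Saddle points occur where the two diagonal entries have opposite signs: (-4, -1), (-4, 3), (-1, -4), (-1, 1), (4, -1), (4, 3). Count: 6.

6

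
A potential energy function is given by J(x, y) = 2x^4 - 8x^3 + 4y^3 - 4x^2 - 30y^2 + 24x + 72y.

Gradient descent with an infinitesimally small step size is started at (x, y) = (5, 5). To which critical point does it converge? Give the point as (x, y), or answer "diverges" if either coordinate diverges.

(3, 3)

J is separable, so gradient descent decouples: x follows -∂J/∂x, y follows -∂J/∂y.
∂J/∂x = 8(x - 3)(x - 1)(x + 1); at x=5 this is 384, so x decreases.
∂J/∂y = 12(y - 3)(y - 2); at y=5 this is 72, so y decreases.
x converges to its nearest critical value 3 (a local min of the x-part); y converges to 3. The iterate converges to (3, 3).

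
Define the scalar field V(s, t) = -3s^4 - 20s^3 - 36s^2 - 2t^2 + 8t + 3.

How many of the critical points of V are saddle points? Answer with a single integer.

V separates as a function of s plus a function of t, so ∇V=0 decouples.
∂V/∂s = -12s(s + 2)(s + 3) = 0 at s ∈ {-3, -2, 0}; ∂V/∂t = -4(t - 2) = 0 at t ∈ {2}.
The Hessian is diagonal: diag(V_ss, V_tt). Second derivatives: V_ss(-3)=-36, V_ss(-2)=24, V_ss(0)=-72; V_tt(2)=-4.
Saddle points occur where the two diagonal entries have opposite signs: (-2, 2). Count: 1.

1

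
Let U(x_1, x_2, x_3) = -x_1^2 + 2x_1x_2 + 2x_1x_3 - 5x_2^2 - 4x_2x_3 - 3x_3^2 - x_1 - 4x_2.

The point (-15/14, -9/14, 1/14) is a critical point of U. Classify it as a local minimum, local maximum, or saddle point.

local maximum

The Hessian is constant: H = [[-2, 2, 2], [2, -10, -4], [2, -4, -6]].
Leading principal minors: Δ₁ = -2, Δ₂ = 16, Δ₃ = -56.
The minors alternate sign starting negative (−, +, −), so H is negative definite: a local maximum.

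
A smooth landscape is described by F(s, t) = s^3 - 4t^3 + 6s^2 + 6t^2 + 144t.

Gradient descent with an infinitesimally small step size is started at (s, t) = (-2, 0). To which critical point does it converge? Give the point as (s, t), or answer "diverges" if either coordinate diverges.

(0, -3)

F is separable, so gradient descent decouples: s follows -∂F/∂s, t follows -∂F/∂t.
∂F/∂s = 3s(s + 4); at s=-2 this is -12, so s increases.
∂F/∂t = -12(t - 4)(t + 3); at t=0 this is 144, so t decreases.
s converges to its nearest critical value 0 (a local min of the s-part); t converges to -3. The iterate converges to (0, -3).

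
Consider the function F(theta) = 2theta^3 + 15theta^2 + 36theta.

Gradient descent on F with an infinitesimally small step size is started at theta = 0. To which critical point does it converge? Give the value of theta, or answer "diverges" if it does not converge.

-2

F'(theta) = 6(theta + 2)(theta + 3), so F'(0) = 36.
Gradient descent moves in the -F' direction, i.e. theta is decreasing.
The nearest critical point in that direction is theta = -2, where F'' = 6 > 0 (a local minimum). The iterate converges there.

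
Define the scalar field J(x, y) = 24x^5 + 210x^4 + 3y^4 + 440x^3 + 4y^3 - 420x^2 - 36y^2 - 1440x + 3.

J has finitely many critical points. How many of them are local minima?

J separates as a function of x plus a function of y, so ∇J=0 decouples.
∂J/∂x = 120(x - 1)(x + 1)(x + 3)(x + 4) = 0 at x ∈ {-4, -3, -1, 1}; ∂J/∂y = 12y(y - 2)(y + 3) = 0 at y ∈ {-3, 0, 2}.
The Hessian is diagonal: diag(J_xx, J_yy). Second derivatives: J_xx(-4)=-1800, J_xx(-3)=960, J_xx(-1)=-1440, J_xx(1)=4800; J_yy(-3)=180, J_yy(0)=-72, J_yy(2)=120.
Local minima occur where both diagonal entries positive: (-3, -3), (-3, 2), (1, -3), (1, 2). Count: 4.

4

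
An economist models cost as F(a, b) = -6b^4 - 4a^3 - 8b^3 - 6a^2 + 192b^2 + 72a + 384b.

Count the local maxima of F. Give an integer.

F separates as a function of a plus a function of b, so ∇F=0 decouples.
∂F/∂a = -12(a - 2)(a + 3) = 0 at a ∈ {-3, 2}; ∂F/∂b = -24(b - 4)(b + 1)(b + 4) = 0 at b ∈ {-4, -1, 4}.
The Hessian is diagonal: diag(F_aa, F_bb). Second derivatives: F_aa(-3)=60, F_aa(2)=-60; F_bb(-4)=-576, F_bb(-1)=360, F_bb(4)=-960.
Local maxima occur where both diagonal entries negative: (2, -4), (2, 4). Count: 2.

2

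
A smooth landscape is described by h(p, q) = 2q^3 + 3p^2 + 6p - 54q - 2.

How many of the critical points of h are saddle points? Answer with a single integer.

h separates as a function of p plus a function of q, so ∇h=0 decouples.
∂h/∂p = 6(p + 1) = 0 at p ∈ {-1}; ∂h/∂q = 6(q - 3)(q + 3) = 0 at q ∈ {-3, 3}.
The Hessian is diagonal: diag(h_pp, h_qq). Second derivatives: h_pp(-1)=6; h_qq(-3)=-36, h_qq(3)=36.
Saddle points occur where the two diagonal entries have opposite signs: (-1, -3). Count: 1.

1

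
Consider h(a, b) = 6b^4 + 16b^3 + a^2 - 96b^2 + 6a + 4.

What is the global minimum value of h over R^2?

-1029

h(a,b) separates as P(a) + Q(b) + 4, so its minimum is min P + min Q + 4.
P'(a) = 2a + 6 vanishes at a ∈ {-3}; Q'(b) = 24b(b - 2)(b + 4) vanishes at b ∈ {-4, 0, 2}.
Local minima of P (where P''>0): P(-3)=-9. Local minima of Q: Q(-4)=-1024, Q(2)=-160.
So the global minimum of h is P(-3) + Q(-4) + 4 = -9 − 1024 + 4 = -1029, attained at (-3, -4).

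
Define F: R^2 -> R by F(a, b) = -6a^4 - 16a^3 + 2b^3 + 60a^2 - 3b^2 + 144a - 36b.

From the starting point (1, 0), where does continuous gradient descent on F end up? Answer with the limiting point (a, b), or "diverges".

(-1, 3)

F is separable, so gradient descent decouples: a follows -∂F/∂a, b follows -∂F/∂b.
∂F/∂a = -24(a - 2)(a + 1)(a + 3); at a=1 this is 192, so a decreases.
∂F/∂b = 6(b - 3)(b + 2); at b=0 this is -36, so b increases.
a converges to its nearest critical value -1 (a local min of the a-part); b converges to 3. The iterate converges to (-1, 3).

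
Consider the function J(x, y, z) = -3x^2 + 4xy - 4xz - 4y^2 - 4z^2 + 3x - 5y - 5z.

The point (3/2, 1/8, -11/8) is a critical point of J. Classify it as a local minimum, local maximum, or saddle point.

local maximum

The Hessian is constant: H = [[-6, 4, -4], [4, -8, 0], [-4, 0, -8]].
Leading principal minors: Δ₁ = -6, Δ₂ = 32, Δ₃ = -128.
The minors alternate sign starting negative (−, +, −), so H is negative definite: a local maximum.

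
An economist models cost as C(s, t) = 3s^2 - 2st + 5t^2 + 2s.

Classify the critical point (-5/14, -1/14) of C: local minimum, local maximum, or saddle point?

local minimum

The Hessian of C is constant: H = [[6, -2], [-2, 10]].
det(H) = 6·10 − (-2)² = 56.
det(H) > 0 and tr(H) = 16 > 0, so H is positive definite and the point is a local minimum.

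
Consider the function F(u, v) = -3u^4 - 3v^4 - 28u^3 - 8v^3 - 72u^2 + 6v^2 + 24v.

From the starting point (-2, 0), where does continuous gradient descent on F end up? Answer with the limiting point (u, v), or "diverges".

(-3, -1)

F is separable, so gradient descent decouples: u follows -∂F/∂u, v follows -∂F/∂v.
∂F/∂u = -12u(u + 3)(u + 4); at u=-2 this is 48, so u decreases.
∂F/∂v = -12(v - 1)(v + 1)(v + 2); at v=0 this is 24, so v decreases.
u converges to its nearest critical value -3 (a local min of the u-part); v converges to -1. The iterate converges to (-3, -1).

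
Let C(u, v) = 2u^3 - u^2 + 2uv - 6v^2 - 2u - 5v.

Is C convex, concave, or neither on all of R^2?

neither

The term 2u^3 is cubic, so the Hessian is not constant.
∂²C/∂u² = 12u - 2, which takes both signs as u varies (negative for sufficiently negative u). A diagonal entry of the Hessian changing sign means the Hessian is neither positive- nor negative-semidefinite on all of R^2.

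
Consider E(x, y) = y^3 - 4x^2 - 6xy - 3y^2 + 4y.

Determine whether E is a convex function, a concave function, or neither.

neither

The term y^3 is cubic, so the Hessian is not constant.
∂²E/∂y² = 6y - 6, which takes both signs as y varies (negative for sufficiently negative y). A diagonal entry of the Hessian changing sign means the Hessian is neither positive- nor negative-semidefinite on all of R^2.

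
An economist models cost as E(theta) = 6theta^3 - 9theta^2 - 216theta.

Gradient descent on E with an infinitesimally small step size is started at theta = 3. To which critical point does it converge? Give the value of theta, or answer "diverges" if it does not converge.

4

E'(theta) = 18(theta - 4)(theta + 3), so E'(3) = -108.
Gradient descent moves in the -E' direction, i.e. theta is increasing.
The nearest critical point in that direction is theta = 4, where E'' = 126 > 0 (a local minimum). The iterate converges there.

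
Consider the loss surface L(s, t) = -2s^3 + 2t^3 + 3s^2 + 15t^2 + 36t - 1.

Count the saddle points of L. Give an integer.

2

L separates as a function of s plus a function of t, so ∇L=0 decouples.
∂L/∂s = -6s(s - 1) = 0 at s ∈ {0, 1}; ∂L/∂t = 6(t + 2)(t + 3) = 0 at t ∈ {-3, -2}.
The Hessian is diagonal: diag(L_ss, L_tt). Second derivatives: L_ss(0)=6, L_ss(1)=-6; L_tt(-3)=-6, L_tt(-2)=6.
Saddle points occur where the two diagonal entries have opposite signs: (0, -3), (1, -2). Count: 2.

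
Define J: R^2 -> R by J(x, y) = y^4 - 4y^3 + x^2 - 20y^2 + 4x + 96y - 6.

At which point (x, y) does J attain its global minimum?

J(x,y) separates as P(x) + Q(y) − 6, so its minimum is min P + min Q − 6.
P'(x) = 2x + 4 vanishes at x ∈ {-2}; Q'(y) = 4(y - 4)(y - 2)(y + 3) vanishes at y ∈ {-3, 2, 4}.
Local minima of P (where P''>0): P(-2)=-4. Local minima of Q: Q(-3)=-279, Q(4)=64.
So the global minimum of J is P(-2) + Q(-3) − 6 = -4 − 279 − 6 = -289, attained at (-2, -3).

(-2, -3)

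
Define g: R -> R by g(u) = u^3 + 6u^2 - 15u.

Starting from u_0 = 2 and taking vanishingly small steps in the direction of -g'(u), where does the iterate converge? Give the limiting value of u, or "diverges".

g'(u) = 3(u - 1)(u + 5), so g'(2) = 21.
Gradient descent moves in the -g' direction, i.e. u is decreasing.
The nearest critical point in that direction is u = 1, where g'' = 18 > 0 (a local minimum). The iterate converges there.

1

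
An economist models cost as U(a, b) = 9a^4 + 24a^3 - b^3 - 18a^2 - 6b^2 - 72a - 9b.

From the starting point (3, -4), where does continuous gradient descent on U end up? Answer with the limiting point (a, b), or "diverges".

(1, -3)

U is separable, so gradient descent decouples: a follows -∂U/∂a, b follows -∂U/∂b.
∂U/∂a = 36(a - 1)(a + 1)(a + 2); at a=3 this is 1440, so a decreases.
∂U/∂b = -3(b + 1)(b + 3); at b=-4 this is -9, so b increases.
a converges to its nearest critical value 1 (a local min of the a-part); b converges to -3. The iterate converges to (1, -3).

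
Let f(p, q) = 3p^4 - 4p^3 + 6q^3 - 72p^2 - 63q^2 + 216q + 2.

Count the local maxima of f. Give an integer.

f separates as a function of p plus a function of q, so ∇f=0 decouples.
∂f/∂p = 12p(p - 4)(p + 3) = 0 at p ∈ {-3, 0, 4}; ∂f/∂q = 18(q - 4)(q - 3) = 0 at q ∈ {3, 4}.
The Hessian is diagonal: diag(f_pp, f_qq). Second derivatives: f_pp(-3)=252, f_pp(0)=-144, f_pp(4)=336; f_qq(3)=-18, f_qq(4)=18.
Local maxima occur where both diagonal entries negative: (0, 3). Count: 1.

1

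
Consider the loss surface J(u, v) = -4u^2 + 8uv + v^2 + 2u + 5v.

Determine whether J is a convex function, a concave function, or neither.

neither

J is quadratic, so its Hessian is the constant matrix H = [[-8, 8], [8, 2]].
det(H) = -80, tr(H) = -6.
det(H) < 0, so H is indefinite: neither convex nor concave.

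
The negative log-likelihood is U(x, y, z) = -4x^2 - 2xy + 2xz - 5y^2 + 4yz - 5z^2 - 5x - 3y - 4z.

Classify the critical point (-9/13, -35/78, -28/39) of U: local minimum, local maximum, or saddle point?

local maximum

The Hessian is constant: H = [[-8, -2, 2], [-2, -10, 4], [2, 4, -10]].
Leading principal minors: Δ₁ = -8, Δ₂ = 76, Δ₃ = -624.
The minors alternate sign starting negative (−, +, −), so H is negative definite: a local maximum.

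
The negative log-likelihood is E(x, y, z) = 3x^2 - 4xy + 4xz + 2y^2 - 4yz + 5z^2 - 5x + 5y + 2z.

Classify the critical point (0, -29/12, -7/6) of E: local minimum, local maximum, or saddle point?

The Hessian is constant: H = [[6, -4, 4], [-4, 4, -4], [4, -4, 10]].
Leading principal minors: Δ₁ = 6, Δ₂ = 8, Δ₃ = 48.
All leading minors are positive, so H is positive definite: a local minimum.

local minimum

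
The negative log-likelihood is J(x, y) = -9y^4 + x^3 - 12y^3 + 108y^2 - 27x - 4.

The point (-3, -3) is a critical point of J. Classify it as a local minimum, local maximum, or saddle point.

The mixed partial ∂²J/∂x∂y is 0, so the Hessian at any point is diag(J_xx, J_yy) = diag(6x, 36(-3y^2 - 2y + 6)).
At (-3, -3): H = diag(-18, -540).
Both eigenvalues are negative, so H is negative definite: a local maximum.

local maximum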